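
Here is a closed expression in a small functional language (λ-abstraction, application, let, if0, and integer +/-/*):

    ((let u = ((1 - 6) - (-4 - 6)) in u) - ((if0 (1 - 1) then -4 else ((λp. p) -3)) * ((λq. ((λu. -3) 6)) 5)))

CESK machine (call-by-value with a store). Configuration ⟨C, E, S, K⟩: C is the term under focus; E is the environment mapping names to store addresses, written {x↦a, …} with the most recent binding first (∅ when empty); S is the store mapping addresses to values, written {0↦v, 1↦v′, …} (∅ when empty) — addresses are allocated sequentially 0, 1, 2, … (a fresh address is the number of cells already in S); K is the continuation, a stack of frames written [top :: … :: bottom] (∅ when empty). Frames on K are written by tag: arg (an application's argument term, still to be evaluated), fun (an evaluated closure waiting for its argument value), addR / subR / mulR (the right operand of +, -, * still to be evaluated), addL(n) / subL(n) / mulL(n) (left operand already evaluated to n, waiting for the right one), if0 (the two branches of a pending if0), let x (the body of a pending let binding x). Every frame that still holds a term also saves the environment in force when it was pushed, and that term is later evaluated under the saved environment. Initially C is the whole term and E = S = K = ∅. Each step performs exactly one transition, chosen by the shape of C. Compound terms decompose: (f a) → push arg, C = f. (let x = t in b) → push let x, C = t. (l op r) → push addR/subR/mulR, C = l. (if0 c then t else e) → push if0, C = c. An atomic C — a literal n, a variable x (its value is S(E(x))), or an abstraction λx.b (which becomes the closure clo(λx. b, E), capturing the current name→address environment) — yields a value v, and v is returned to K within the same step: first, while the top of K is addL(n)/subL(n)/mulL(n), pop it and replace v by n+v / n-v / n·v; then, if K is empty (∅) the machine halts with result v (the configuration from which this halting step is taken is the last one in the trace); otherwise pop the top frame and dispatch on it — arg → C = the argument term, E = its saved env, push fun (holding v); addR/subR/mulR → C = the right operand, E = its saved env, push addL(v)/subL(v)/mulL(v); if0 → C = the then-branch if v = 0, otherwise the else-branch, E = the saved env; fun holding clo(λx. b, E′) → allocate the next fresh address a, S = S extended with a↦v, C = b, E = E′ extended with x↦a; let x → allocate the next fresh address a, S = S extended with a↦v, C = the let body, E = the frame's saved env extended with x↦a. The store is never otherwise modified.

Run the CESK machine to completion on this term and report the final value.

step 0: ⟨C=((let u = ((1 - 6) - (-4 - 6)) in u) - ((if0 (1 - 1) then -4 else ((λp. p) -3)) * ((λq. ((λu. -3) 6)) 5))); E=∅; S=∅; K=∅⟩
step 1: ⟨C=(let u = ((1 - 6) - (-4 - 6)) in u); E=∅; S=∅; K=[subR]⟩
step 2: ⟨C=((1 - 6) - (-4 - 6)); E=∅; S=∅; K=[let u :: subR]⟩
step 3: ⟨C=(1 - 6); E=∅; S=∅; K=[subR :: let u :: subR]⟩
step 4: ⟨C=1; E=∅; S=∅; K=[subR :: subR :: let u :: subR]⟩
step 5: ⟨C=6; E=∅; S=∅; K=[subL(1) :: subR :: let u :: subR]⟩
step 6: ⟨C=(-4 - 6); E=∅; S=∅; K=[subL(-5) :: let u :: subR]⟩
step 7: ⟨C=-4; E=∅; S=∅; K=[subR :: subL(-5) :: let u :: subR]⟩
step 8: ⟨C=6; E=∅; S=∅; K=[subL(-4) :: subL(-5) :: let u :: subR]⟩
step 9: ⟨C=u; E={u↦0}; S={0↦5}; K=[subR]⟩
step 10: ⟨C=((if0 (1 - 1) then -4 else ((λp. p) -3)) * ((λq. ((λu. -3) 6)) 5)); E=∅; S={0↦5}; K=[subL(5)]⟩
step 11: ⟨C=(if0 (1 - 1) then -4 else ((λp. p) -3)); E=∅; S={0↦5}; K=[mulR :: subL(5)]⟩
step 12: ⟨C=(1 - 1); E=∅; S={0↦5}; K=[if0 :: mulR :: subL(5)]⟩
step 13: ⟨C=1; E=∅; S={0↦5}; K=[subR :: if0 :: mulR :: subL(5)]⟩
step 14: ⟨C=1; E=∅; S={0↦5}; K=[subL(1) :: if0 :: mulR :: subL(5)]⟩
step 15: ⟨C=-4; E=∅; S={0↦5}; K=[mulR :: subL(5)]⟩
step 16: ⟨C=((λq. ((λu. -3) 6)) 5); E=∅; S={0↦5}; K=[mulL(-4) :: subL(5)]⟩
step 17: ⟨C=(λq. ((λu. -3) 6)); E=∅; S={0↦5}; K=[arg :: mulL(-4) :: subL(5)]⟩
step 18: ⟨C=5; E=∅; S={0↦5}; K=[fun :: mulL(-4) :: subL(5)]⟩
step 19: ⟨C=((λu. -3) 6); E={q↦1}; S={0↦5, 1↦5}; K=[mulL(-4) :: subL(5)]⟩
step 20: ⟨C=(λu. -3); E={q↦1}; S={0↦5, 1↦5}; K=[arg :: mulL(-4) :: subL(5)]⟩
step 21: ⟨C=6; E={q↦1}; S={0↦5, 1↦5}; K=[fun :: mulL(-4) :: subL(5)]⟩
step 22: ⟨C=-3; E={u↦2, q↦1}; S={0↦5, 1↦5, 2↦6}; K=[mulL(-4) :: subL(5)]⟩
→ final value -7

Answer: -7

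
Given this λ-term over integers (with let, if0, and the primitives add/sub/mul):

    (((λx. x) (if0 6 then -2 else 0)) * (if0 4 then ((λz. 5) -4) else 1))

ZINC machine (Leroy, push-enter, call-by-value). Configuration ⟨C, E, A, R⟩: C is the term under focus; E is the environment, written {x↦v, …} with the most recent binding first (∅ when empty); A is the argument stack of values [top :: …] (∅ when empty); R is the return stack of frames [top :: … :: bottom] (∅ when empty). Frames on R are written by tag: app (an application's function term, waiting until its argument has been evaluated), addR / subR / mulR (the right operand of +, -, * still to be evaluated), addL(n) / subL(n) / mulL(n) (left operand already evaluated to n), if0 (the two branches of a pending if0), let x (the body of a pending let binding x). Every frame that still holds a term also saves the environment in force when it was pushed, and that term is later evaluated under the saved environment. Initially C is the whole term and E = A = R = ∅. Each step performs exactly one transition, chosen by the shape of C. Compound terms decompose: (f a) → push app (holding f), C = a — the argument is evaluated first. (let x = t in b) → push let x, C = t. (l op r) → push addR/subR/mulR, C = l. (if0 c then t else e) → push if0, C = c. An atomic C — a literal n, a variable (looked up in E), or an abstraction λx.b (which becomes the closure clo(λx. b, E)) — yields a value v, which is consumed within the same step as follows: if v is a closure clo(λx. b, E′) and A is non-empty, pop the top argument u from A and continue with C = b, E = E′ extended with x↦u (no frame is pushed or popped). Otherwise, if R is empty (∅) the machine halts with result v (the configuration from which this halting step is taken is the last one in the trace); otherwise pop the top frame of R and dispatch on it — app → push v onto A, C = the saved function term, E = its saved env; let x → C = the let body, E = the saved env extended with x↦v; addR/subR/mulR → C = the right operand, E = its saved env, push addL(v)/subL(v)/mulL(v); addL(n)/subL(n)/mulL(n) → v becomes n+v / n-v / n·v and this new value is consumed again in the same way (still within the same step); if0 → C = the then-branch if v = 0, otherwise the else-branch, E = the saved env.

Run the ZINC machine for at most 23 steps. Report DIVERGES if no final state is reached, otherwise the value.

0. [C=(((λx. x) (if0 6 then -2 else 0)) * (if0 4 then ((λz. 5) -4) else 1)) | E=∅ | A=∅ | R=∅]
1. [C=((λx. x) (if0 6 then -2 else 0)) | E=∅ | A=∅ | R=[mulR]]
2. [C=(if0 6 then -2 else 0) | E=∅ | A=∅ | R=[app :: mulR]]
3. [C=6 | E=∅ | A=∅ | R=[if0 :: app :: mulR]]
4. [C=0 | E=∅ | A=∅ | R=[app :: mulR]]
5. [C=(λx. x) | E=∅ | A=[0] | R=[mulR]]
6. [C=x | E={x↦0} | A=∅ | R=[mulR]]
7. [C=(if0 4 then ((λz. 5) -4) else 1) | E=∅ | A=∅ | R=[mulL(0)]]
8. [C=4 | E=∅ | A=∅ | R=[if0 :: mulL(0)]]
9. [C=1 | E=∅ | A=∅ | R=[mulL(0)]]
→ final value 0

Answer: 0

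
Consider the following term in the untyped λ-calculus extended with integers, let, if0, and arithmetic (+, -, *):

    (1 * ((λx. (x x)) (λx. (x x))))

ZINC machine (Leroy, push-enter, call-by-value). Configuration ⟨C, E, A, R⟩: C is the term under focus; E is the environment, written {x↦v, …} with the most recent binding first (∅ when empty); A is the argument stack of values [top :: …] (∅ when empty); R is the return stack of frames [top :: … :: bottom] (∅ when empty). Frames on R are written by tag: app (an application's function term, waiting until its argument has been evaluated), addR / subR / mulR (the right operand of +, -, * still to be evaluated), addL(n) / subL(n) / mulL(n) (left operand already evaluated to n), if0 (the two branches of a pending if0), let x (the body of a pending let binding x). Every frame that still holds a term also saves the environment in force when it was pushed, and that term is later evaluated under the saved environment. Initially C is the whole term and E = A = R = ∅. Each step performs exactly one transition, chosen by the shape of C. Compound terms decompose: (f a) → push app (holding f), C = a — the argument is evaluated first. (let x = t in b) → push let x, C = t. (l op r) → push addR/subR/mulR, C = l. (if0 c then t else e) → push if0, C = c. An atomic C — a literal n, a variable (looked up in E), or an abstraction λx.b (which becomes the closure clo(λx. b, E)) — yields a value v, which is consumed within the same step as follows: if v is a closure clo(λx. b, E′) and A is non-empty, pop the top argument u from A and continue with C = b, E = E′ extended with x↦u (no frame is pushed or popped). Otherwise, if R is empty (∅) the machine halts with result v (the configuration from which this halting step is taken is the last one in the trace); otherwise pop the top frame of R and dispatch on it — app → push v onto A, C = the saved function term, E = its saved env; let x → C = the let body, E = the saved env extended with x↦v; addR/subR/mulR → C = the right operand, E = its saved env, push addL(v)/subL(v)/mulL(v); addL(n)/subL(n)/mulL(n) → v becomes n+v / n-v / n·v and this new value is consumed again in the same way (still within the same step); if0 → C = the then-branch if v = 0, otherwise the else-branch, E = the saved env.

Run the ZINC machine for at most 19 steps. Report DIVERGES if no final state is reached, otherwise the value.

0. [C=(1 * ((λx. (x x)) (λx. (x x)))) | E=∅ | A=∅ | R=∅]
1. [C=1 | E=∅ | A=∅ | R=[mulR]]
2. [C=((λx. (x x)) (λx. (x x))) | E=∅ | A=∅ | R=[mulL(1)]]
3. [C=(λx. (x x)) | E=∅ | A=∅ | R=[app :: mulL(1)]]
4. [C=(λx. (x x)) | E=∅ | A=[clo(λx. (x x), ∅)] | R=[mulL(1)]]
5. [C=(x x) | E={x↦clo(λx. (x x), ∅)} | A=∅ | R=[mulL(1)]]
6. [C=x | E={x↦clo(λx. (x x), ∅)} | A=∅ | R=[app :: mulL(1)]]
7. [C=x | E={x↦clo(λx. (x x), ∅)} | A=[clo(λx. (x x), ∅)] | R=[mulL(1)]]
… configuration repeats with period 3 (steps 5–7 recur indefinitely) …

Answer: DIVERGES (no final state within 19 steps)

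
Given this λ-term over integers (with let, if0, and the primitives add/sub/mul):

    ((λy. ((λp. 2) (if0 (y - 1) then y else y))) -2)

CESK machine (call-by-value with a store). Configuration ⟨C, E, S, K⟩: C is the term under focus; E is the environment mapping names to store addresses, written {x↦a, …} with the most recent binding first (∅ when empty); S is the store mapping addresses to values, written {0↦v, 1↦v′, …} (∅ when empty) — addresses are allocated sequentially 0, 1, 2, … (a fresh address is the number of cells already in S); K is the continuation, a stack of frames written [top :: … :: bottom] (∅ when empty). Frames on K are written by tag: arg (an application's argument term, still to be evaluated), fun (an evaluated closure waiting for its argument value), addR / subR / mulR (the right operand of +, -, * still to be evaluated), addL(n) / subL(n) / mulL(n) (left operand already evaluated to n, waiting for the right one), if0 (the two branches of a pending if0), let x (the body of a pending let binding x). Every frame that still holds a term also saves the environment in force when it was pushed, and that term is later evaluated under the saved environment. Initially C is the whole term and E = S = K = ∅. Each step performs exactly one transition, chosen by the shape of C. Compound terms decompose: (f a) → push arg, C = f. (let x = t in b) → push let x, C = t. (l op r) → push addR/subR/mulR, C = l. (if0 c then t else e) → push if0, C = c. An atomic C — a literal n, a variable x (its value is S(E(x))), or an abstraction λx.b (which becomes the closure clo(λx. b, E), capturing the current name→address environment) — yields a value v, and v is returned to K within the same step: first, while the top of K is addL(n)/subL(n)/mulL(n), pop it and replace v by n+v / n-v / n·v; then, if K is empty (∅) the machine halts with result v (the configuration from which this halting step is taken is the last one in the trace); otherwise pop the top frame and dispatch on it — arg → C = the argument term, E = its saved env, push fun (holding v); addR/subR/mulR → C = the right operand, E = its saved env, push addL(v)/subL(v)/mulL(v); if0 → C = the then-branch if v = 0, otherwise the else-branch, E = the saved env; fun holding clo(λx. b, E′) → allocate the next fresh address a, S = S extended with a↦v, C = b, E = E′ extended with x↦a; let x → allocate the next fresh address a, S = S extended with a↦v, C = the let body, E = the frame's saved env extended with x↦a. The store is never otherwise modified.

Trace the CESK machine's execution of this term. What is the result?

Answer: 2

Execution trace:
0. <C=((λy. ((λp. 2) (if0 (y - 1) then y else y))) -2), E=∅, S=∅, K=∅>
1. <C=(λy. ((λp. 2) (if0 (y - 1) then y else y))), E=∅, S=∅, K=[arg]>
2. <C=-2, E=∅, S=∅, K=[fun]>
3. <C=((λp. 2) (if0 (y - 1) then y else y)), E={y↦0}, S={0↦-2}, K=∅>
4. <C=(λp. 2), E={y↦0}, S={0↦-2}, K=[arg]>
5. <C=(if0 (y - 1) then y else y), E={y↦0}, S={0↦-2}, K=[fun]>
6. <C=(y - 1), E={y↦0}, S={0↦-2}, K=[if0 :: fun]>
7. <C=y, E={y↦0}, S={0↦-2}, K=[subR :: if0 :: fun]>
8. <C=1, E={y↦0}, S={0↦-2}, K=[subL(-2) :: if0 :: fun]>
9. <C=y, E={y↦0}, S={0↦-2}, K=[fun]>
10. <C=2, E={p↦1, y↦0}, S={0↦-2, 1↦-2}, K=∅>
→ final value 2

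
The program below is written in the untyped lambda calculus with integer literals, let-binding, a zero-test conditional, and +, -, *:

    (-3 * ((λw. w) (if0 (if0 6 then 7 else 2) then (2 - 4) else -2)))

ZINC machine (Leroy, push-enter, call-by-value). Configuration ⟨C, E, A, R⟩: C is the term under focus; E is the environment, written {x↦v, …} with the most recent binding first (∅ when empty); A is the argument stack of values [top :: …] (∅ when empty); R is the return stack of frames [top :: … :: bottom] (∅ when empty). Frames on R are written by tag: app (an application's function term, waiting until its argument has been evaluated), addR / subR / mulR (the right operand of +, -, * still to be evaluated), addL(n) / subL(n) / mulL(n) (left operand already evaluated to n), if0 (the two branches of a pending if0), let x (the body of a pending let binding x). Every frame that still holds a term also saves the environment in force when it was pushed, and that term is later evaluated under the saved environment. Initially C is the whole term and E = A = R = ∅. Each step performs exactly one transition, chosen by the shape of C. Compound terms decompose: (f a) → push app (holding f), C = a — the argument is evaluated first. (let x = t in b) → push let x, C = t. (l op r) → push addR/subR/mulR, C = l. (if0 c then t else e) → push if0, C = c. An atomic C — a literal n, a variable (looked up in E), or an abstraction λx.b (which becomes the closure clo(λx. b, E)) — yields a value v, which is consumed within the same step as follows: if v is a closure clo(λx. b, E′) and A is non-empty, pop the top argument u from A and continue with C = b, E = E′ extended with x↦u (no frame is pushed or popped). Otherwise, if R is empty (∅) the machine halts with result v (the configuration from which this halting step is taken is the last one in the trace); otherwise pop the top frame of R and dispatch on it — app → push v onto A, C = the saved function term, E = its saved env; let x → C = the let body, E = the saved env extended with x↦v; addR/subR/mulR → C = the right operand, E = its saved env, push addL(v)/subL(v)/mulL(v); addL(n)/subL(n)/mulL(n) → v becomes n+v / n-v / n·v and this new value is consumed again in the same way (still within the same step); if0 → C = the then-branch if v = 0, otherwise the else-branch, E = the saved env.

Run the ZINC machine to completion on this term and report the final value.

Answer: 6

Execution trace:
step 0: ⟨C=(-3 * ((λw. w) (if0 (if0 6 then 7 else 2) then (2 - 4) else -2))); E=∅; A=∅; R=∅⟩
step 1: ⟨C=-3; E=∅; A=∅; R=[mulR]⟩
step 2: ⟨C=((λw. w) (if0 (if0 6 then 7 else 2) then (2 - 4) else -2)); E=∅; A=∅; R=[mulL(-3)]⟩
step 3: ⟨C=(if0 (if0 6 then 7 else 2) then (2 - 4) else -2); E=∅; A=∅; R=[app :: mulL(-3)]⟩
step 4: ⟨C=(if0 6 then 7 else 2); E=∅; A=∅; R=[if0 :: app :: mulL(-3)]⟩
step 5: ⟨C=6; E=∅; A=∅; R=[if0 :: if0 :: app :: mulL(-3)]⟩
step 6: ⟨C=2; E=∅; A=∅; R=[if0 :: app :: mulL(-3)]⟩
step 7: ⟨C=-2; E=∅; A=∅; R=[app :: mulL(-3)]⟩
step 8: ⟨C=(λw. w); E=∅; A=[-2]; R=[mulL(-3)]⟩
step 9: ⟨C=w; E={w↦-2}; A=∅; R=[mulL(-3)]⟩
→ final value 6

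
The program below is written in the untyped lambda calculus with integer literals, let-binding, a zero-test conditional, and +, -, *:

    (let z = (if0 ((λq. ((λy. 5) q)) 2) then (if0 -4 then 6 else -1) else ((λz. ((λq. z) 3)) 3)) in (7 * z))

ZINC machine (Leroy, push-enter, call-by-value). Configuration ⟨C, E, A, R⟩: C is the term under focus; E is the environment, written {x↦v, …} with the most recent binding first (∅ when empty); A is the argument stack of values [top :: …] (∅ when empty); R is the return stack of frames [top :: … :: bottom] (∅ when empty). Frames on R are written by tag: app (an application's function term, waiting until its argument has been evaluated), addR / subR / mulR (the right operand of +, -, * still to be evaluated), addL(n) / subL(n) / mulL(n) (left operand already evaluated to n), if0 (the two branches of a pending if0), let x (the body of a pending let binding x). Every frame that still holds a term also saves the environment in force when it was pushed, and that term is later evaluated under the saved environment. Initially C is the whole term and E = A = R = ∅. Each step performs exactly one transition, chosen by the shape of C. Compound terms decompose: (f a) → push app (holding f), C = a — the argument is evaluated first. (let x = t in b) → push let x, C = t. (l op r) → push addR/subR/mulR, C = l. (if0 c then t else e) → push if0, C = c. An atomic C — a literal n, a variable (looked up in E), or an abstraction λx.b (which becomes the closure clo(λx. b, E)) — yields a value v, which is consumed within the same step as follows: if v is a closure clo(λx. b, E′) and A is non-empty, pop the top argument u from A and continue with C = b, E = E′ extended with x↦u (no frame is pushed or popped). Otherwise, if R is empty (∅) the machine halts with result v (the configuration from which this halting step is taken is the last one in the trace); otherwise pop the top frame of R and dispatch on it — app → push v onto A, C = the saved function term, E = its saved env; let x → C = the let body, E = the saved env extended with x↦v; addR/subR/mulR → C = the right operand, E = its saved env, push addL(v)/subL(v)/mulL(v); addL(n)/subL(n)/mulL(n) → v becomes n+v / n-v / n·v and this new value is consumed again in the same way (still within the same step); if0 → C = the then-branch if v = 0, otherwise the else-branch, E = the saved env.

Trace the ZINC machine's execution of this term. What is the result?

t=0: <C=(let z = (if0 ((λq. ((λy. 5) q)) 2) then (if0 -4 then 6 else -1) else ((λz. ((λq. z) 3)) 3)) in (7 * z)), E=∅, A=∅, R=∅>
t=1: <C=(if0 ((λq. ((λy. 5) q)) 2) then (if0 -4 then 6 else -1) else ((λz. ((λq. z) 3)) 3)), E=∅, A=∅, R=[let z]>
t=2: <C=((λq. ((λy. 5) q)) 2), E=∅, A=∅, R=[if0 :: let z]>
t=3: <C=2, E=∅, A=∅, R=[app :: if0 :: let z]>
t=4: <C=(λq. ((λy. 5) q)), E=∅, A=[2], R=[if0 :: let z]>
t=5: <C=((λy. 5) q), E={q↦2}, A=∅, R=[if0 :: let z]>
t=6: <C=q, E={q↦2}, A=∅, R=[app :: if0 :: let z]>
t=7: <C=(λy. 5), E={q↦2}, A=[2], R=[if0 :: let z]>
t=8: <C=5, E={y↦2, q↦2}, A=∅, R=[if0 :: let z]>
t=9: <C=((λz. ((λq. z) 3)) 3), E=∅, A=∅, R=[let z]>
t=10: <C=3, E=∅, A=∅, R=[app :: let z]>
t=11: <C=(λz. ((λq. z) 3)), E=∅, A=[3], R=[let z]>
t=12: <C=((λq. z) 3), E={z↦3}, A=∅, R=[let z]>
t=13: <C=3, E={z↦3}, A=∅, R=[app :: let z]>
t=14: <C=(λq. z), E={z↦3}, A=[3], R=[let z]>
t=15: <C=z, E={q↦3, z↦3}, A=∅, R=[let z]>
t=16: <C=(7 * z), E={z↦3}, A=∅, R=∅>
t=17: <C=7, E={z↦3}, A=∅, R=[mulR]>
t=18: <C=z, E={z↦3}, A=∅, R=[mulL(7)]>
→ final value 21

Answer: 21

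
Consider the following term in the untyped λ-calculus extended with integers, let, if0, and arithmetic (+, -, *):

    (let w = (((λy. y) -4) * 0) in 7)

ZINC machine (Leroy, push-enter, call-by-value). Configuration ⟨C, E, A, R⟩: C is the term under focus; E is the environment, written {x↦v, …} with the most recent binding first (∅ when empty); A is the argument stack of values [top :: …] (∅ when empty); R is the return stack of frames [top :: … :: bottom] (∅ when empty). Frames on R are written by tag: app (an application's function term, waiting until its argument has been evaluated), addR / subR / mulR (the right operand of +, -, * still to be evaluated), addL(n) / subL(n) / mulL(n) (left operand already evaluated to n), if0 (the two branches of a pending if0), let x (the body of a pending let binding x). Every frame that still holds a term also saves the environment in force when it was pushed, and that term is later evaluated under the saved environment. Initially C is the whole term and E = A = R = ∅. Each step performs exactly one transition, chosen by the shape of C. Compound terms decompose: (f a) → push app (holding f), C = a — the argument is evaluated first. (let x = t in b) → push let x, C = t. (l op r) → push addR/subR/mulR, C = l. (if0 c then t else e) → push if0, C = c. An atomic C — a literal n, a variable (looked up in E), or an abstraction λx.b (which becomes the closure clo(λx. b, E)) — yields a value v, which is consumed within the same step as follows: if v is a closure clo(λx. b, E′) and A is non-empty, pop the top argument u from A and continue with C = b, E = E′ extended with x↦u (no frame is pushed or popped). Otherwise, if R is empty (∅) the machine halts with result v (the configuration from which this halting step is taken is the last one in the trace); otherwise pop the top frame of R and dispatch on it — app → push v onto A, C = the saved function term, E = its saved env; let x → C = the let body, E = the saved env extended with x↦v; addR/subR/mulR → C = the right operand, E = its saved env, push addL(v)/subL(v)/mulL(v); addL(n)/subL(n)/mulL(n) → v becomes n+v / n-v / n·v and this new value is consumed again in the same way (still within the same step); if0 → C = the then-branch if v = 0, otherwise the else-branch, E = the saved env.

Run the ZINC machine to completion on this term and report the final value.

Answer: 7

Execution trace:
step 0: <C=(let w = (((λy. y) -4) * 0) in 7), E=∅, A=∅, R=∅>
step 1: <C=(((λy. y) -4) * 0), E=∅, A=∅, R=[let w]>
step 2: <C=((λy. y) -4), E=∅, A=∅, R=[mulR :: let w]>
step 3: <C=-4, E=∅, A=∅, R=[app :: mulR :: let w]>
step 4: <C=(λy. y), E=∅, A=[-4], R=[mulR :: let w]>
step 5: <C=y, E={y↦-4}, A=∅, R=[mulR :: let w]>
step 6: <C=0, E=∅, A=∅, R=[mulL(-4) :: let w]>
step 7: <C=7, E={w↦0}, A=∅, R=∅>
→ final value 7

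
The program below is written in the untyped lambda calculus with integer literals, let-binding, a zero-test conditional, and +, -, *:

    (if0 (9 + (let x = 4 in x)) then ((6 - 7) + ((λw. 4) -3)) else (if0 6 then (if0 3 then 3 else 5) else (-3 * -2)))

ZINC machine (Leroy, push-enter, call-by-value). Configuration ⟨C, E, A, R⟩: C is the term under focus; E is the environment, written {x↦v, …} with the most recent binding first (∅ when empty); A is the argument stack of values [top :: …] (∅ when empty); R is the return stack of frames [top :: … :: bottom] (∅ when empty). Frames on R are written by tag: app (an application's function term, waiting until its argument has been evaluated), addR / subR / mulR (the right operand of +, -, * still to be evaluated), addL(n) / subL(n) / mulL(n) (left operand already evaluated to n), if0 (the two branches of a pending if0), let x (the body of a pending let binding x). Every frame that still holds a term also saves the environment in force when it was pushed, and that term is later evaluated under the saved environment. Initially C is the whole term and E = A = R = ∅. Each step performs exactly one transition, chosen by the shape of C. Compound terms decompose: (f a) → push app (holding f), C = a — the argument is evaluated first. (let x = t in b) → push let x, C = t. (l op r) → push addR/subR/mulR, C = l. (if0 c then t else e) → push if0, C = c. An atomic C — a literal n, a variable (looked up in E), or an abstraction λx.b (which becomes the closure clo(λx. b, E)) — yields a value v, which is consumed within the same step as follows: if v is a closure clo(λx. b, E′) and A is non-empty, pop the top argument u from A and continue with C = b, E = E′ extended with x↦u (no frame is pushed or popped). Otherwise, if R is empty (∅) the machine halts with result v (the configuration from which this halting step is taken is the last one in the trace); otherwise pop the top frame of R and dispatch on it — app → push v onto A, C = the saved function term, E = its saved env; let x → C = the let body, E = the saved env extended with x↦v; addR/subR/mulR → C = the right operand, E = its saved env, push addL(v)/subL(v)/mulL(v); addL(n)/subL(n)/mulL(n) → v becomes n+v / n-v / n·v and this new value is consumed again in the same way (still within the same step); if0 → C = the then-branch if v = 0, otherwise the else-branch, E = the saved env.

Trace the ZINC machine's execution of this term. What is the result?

Answer: 6

Execution trace:
step 0: [C=(if0 (9 + (let x = 4 in x)) then ((6 - 7) + ((λw. 4) -3)) else (if0 6 then (if0 3 then 3 else 5) else (-3 * -2))) | E=∅ | A=∅ | R=∅]
step 1: [C=(9 + (let x = 4 in x)) | E=∅ | A=∅ | R=[if0]]
step 2: [C=9 | E=∅ | A=∅ | R=[addR :: if0]]
step 3: [C=(let x = 4 in x) | E=∅ | A=∅ | R=[addL(9) :: if0]]
step 4: [C=4 | E=∅ | A=∅ | R=[let x :: addL(9) :: if0]]
step 5: [C=x | E={x↦4} | A=∅ | R=[addL(9) :: if0]]
step 6: [C=(if0 6 then (if0 3 then 3 else 5) else (-3 * -2)) | E=∅ | A=∅ | R=∅]
step 7: [C=6 | E=∅ | A=∅ | R=[if0]]
step 8: [C=(-3 * -2) | E=∅ | A=∅ | R=∅]
step 9: [C=-3 | E=∅ | A=∅ | R=[mulR]]
step 10: [C=-2 | E=∅ | A=∅ | R=[mulL(-3)]]
→ final value 6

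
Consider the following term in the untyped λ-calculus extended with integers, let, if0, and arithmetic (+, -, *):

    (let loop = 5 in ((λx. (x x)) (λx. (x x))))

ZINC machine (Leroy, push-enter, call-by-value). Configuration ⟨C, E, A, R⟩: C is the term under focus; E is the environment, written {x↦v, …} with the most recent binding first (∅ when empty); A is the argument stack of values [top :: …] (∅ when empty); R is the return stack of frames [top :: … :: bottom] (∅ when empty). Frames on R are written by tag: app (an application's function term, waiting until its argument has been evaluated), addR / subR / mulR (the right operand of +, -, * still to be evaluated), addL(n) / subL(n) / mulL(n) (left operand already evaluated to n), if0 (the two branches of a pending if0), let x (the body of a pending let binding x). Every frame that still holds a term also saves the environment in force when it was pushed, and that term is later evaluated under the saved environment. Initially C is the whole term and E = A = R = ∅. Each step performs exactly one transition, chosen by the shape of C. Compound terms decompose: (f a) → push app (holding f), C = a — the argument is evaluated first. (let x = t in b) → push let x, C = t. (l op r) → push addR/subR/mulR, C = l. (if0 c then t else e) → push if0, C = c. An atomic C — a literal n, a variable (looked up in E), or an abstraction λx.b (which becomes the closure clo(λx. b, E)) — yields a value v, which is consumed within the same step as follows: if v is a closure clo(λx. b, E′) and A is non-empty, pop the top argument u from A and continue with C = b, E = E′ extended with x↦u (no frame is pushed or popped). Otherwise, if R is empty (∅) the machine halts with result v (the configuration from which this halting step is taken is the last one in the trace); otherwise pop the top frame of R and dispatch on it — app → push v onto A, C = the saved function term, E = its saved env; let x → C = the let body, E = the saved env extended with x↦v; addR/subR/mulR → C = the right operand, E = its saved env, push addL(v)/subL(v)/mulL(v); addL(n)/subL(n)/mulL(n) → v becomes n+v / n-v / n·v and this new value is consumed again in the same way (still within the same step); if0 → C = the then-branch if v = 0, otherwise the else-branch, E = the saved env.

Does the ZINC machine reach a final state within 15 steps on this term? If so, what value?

Answer: DIVERGES (no final state within 15 steps)

Machine steps:
step 0: ⟨C=(let loop = 5 in ((λx. (x x)) (λx. (x x)))); E=∅; A=∅; R=∅⟩
step 1: ⟨C=5; E=∅; A=∅; R=[let loop]⟩
step 2: ⟨C=((λx. (x x)) (λx. (x x))); E={loop↦5}; A=∅; R=∅⟩
step 3: ⟨C=(λx. (x x)); E={loop↦5}; A=∅; R=[app]⟩
step 4: ⟨C=(λx. (x x)); E={loop↦5}; A=[clo(λx. (x x), {loop↦5})]; R=∅⟩
step 5: ⟨C=(x x); E={x↦clo(λx. (x x), {loop↦5}), loop↦5}; A=∅; R=∅⟩
step 6: ⟨C=x; E={x↦clo(λx. (x x), {loop↦5}), loop↦5}; A=∅; R=[app]⟩
step 7: ⟨C=x; E={x↦clo(λx. (x x), {loop↦5}), loop↦5}; A=[clo(λx. (x x), {loop↦5})]; R=∅⟩
… configuration repeats with period 3 (steps 5–7 recur indefinitely) …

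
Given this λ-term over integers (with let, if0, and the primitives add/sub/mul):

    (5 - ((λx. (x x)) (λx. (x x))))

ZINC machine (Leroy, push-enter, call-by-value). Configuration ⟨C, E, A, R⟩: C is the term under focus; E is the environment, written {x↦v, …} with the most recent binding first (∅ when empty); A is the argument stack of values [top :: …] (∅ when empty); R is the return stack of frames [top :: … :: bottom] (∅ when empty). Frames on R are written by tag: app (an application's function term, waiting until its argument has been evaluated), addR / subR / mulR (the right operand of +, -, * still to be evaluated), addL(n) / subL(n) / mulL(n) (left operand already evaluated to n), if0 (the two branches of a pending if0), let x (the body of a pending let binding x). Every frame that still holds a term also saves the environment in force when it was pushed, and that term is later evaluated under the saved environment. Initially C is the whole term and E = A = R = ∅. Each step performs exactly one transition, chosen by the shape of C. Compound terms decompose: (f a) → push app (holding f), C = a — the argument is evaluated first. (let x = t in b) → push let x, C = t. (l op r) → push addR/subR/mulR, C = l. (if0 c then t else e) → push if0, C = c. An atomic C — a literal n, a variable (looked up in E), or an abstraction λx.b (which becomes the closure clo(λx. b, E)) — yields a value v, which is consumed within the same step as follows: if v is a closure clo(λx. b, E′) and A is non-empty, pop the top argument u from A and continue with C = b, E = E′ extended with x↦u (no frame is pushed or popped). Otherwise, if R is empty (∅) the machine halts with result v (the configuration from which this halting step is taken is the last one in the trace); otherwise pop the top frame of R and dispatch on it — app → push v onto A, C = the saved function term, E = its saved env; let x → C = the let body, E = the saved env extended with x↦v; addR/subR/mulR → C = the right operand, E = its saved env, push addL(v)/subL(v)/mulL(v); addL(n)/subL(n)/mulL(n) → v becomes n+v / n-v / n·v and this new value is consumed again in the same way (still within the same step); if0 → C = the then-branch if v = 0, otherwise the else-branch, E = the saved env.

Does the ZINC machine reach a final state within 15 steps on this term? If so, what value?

Answer: DIVERGES (no final state within 15 steps)

Derivation:
[0] <C=(5 - ((λx. (x x)) (λx. (x x)))), E=∅, A=∅, R=∅>
[1] <C=5, E=∅, A=∅, R=[subR]>
[2] <C=((λx. (x x)) (λx. (x x))), E=∅, A=∅, R=[subL(5)]>
[3] <C=(λx. (x x)), E=∅, A=∅, R=[app :: subL(5)]>
[4] <C=(λx. (x x)), E=∅, A=[clo(λx. (x x), ∅)], R=[subL(5)]>
[5] <C=(x x), E={x↦clo(λx. (x x), ∅)}, A=∅, R=[subL(5)]>
[6] <C=x, E={x↦clo(λx. (x x), ∅)}, A=∅, R=[app :: subL(5)]>
[7] <C=x, E={x↦clo(λx. (x x), ∅)}, A=[clo(λx. (x x), ∅)], R=[subL(5)]>
… configuration repeats with period 3 (steps 5–7 recur indefinitely) …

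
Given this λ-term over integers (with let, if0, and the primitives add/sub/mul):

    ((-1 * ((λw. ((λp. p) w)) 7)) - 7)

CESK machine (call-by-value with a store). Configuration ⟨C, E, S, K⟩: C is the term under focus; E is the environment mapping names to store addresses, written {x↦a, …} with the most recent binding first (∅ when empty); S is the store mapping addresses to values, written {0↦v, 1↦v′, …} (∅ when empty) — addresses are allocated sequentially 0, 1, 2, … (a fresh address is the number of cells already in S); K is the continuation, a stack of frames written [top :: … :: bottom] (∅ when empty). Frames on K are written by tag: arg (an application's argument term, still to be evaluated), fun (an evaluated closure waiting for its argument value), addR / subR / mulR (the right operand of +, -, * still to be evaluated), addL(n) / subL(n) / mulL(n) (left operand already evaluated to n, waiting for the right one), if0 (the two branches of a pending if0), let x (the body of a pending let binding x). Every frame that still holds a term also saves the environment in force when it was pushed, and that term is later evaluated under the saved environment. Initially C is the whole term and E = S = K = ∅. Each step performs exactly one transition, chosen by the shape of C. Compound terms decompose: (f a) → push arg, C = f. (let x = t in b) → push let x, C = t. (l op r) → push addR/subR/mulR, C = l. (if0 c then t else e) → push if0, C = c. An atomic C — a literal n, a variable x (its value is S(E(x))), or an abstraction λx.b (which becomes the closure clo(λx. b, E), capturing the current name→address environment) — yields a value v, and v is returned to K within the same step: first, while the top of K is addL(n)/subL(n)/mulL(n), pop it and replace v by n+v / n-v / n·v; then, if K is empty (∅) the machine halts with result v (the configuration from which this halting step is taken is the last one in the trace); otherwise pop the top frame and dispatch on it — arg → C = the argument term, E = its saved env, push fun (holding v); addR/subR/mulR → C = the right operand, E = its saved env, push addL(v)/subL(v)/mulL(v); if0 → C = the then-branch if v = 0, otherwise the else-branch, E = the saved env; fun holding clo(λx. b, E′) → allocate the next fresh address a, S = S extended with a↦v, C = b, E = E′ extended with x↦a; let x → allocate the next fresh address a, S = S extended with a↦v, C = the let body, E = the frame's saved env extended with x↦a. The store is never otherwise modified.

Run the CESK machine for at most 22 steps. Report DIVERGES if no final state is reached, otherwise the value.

0. [C=((-1 * ((λw. ((λp. p) w)) 7)) - 7) | E=∅ | S=∅ | K=∅]
1. [C=(-1 * ((λw. ((λp. p) w)) 7)) | E=∅ | S=∅ | K=[subR]]
2. [C=-1 | E=∅ | S=∅ | K=[mulR :: subR]]
3. [C=((λw. ((λp. p) w)) 7) | E=∅ | S=∅ | K=[mulL(-1) :: subR]]
4. [C=(λw. ((λp. p) w)) | E=∅ | S=∅ | K=[arg :: mulL(-1) :: subR]]
5. [C=7 | E=∅ | S=∅ | K=[fun :: mulL(-1) :: subR]]
6. [C=((λp. p) w) | E={w↦0} | S={0↦7} | K=[mulL(-1) :: subR]]
7. [C=(λp. p) | E={w↦0} | S={0↦7} | K=[arg :: mulL(-1) :: subR]]
8. [C=w | E={w↦0} | S={0↦7} | K=[fun :: mulL(-1) :: subR]]
9. [C=p | E={p↦1, w↦0} | S={0↦7, 1↦7} | K=[mulL(-1) :: subR]]
10. [C=7 | E=∅ | S={0↦7, 1↦7} | K=[subL(-7)]]
→ final value -14

Answer: -14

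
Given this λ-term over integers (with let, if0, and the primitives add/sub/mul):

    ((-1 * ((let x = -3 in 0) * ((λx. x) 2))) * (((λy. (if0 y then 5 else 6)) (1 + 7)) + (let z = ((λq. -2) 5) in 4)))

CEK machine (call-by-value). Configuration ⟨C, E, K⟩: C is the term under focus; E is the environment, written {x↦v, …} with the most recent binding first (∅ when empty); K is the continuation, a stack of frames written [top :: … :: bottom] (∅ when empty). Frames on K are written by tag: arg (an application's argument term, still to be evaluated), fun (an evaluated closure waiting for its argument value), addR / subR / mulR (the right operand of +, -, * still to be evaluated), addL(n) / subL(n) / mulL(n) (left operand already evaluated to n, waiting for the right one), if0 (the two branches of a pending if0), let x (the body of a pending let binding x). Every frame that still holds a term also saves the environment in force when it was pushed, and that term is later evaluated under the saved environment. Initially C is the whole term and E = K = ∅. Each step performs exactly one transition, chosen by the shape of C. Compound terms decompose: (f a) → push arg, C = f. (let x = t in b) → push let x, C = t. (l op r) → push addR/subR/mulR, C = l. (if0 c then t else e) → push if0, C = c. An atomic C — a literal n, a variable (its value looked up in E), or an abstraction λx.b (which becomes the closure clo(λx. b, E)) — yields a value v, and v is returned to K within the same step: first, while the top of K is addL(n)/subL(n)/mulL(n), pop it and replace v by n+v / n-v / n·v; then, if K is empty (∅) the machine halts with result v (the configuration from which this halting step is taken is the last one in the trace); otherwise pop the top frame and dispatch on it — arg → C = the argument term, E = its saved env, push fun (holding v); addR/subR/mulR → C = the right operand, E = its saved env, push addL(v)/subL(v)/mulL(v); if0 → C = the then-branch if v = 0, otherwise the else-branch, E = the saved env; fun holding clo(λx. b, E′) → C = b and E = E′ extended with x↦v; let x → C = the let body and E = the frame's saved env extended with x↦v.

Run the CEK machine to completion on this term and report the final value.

[0] ⟨C=((-1 * ((let x = -3 in 0) * ((λx. x) 2))) * (((λy. (if0 y then 5 else 6)) (1 + 7)) + (let z = ((λq. -2) 5) in 4))); E=∅; K=∅⟩
[1] ⟨C=(-1 * ((let x = -3 in 0) * ((λx. x) 2))); E=∅; K=[mulR]⟩
[2] ⟨C=-1; E=∅; K=[mulR :: mulR]⟩
[3] ⟨C=((let x = -3 in 0) * ((λx. x) 2)); E=∅; K=[mulL(-1) :: mulR]⟩
[4] ⟨C=(let x = -3 in 0); E=∅; K=[mulR :: mulL(-1) :: mulR]⟩
[5] ⟨C=-3; E=∅; K=[let x :: mulR :: mulL(-1) :: mulR]⟩
[6] ⟨C=0; E={x↦-3}; K=[mulR :: mulL(-1) :: mulR]⟩
[7] ⟨C=((λx. x) 2); E=∅; K=[mulL(0) :: mulL(-1) :: mulR]⟩
[8] ⟨C=(λx. x); E=∅; K=[arg :: mulL(0) :: mulL(-1) :: mulR]⟩
[9] ⟨C=2; E=∅; K=[fun :: mulL(0) :: mulL(-1) :: mulR]⟩
[10] ⟨C=x; E={x↦2}; K=[mulL(0) :: mulL(-1) :: mulR]⟩
[11] ⟨C=(((λy. (if0 y then 5 else 6)) (1 + 7)) + (let z = ((λq. -2) 5) in 4)); E=∅; K=[mulL(0)]⟩
[12] ⟨C=((λy. (if0 y then 5 else 6)) (1 + 7)); E=∅; K=[addR :: mulL(0)]⟩
[13] ⟨C=(λy. (if0 y then 5 else 6)); E=∅; K=[arg :: addR :: mulL(0)]⟩
[14] ⟨C=(1 + 7); E=∅; K=[fun :: addR :: mulL(0)]⟩
[15] ⟨C=1; E=∅; K=[addR :: fun :: addR :: mulL(0)]⟩
[16] ⟨C=7; E=∅; K=[addL(1) :: fun :: addR :: mulL(0)]⟩
[17] ⟨C=(if0 y then 5 else 6); E={y↦8}; K=[addR :: mulL(0)]⟩
[18] ⟨C=y; E={y↦8}; K=[if0 :: addR :: mulL(0)]⟩
[19] ⟨C=6; E={y↦8}; K=[addR :: mulL(0)]⟩
[20] ⟨C=(let z = ((λq. -2) 5) in 4); E=∅; K=[addL(6) :: mulL(0)]⟩
[21] ⟨C=((λq. -2) 5); E=∅; K=[let z :: addL(6) :: mulL(0)]⟩
[22] ⟨C=(λq. -2); E=∅; K=[arg :: let z :: addL(6) :: mulL(0)]⟩
[23] ⟨C=5; E=∅; K=[fun :: let z :: addL(6) :: mulL(0)]⟩
[24] ⟨C=-2; E={q↦5}; K=[let z :: addL(6) :: mulL(0)]⟩
[25] ⟨C=4; E={z↦-2}; K=[addL(6) :: mulL(0)]⟩
→ final value 0

Answer: 0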